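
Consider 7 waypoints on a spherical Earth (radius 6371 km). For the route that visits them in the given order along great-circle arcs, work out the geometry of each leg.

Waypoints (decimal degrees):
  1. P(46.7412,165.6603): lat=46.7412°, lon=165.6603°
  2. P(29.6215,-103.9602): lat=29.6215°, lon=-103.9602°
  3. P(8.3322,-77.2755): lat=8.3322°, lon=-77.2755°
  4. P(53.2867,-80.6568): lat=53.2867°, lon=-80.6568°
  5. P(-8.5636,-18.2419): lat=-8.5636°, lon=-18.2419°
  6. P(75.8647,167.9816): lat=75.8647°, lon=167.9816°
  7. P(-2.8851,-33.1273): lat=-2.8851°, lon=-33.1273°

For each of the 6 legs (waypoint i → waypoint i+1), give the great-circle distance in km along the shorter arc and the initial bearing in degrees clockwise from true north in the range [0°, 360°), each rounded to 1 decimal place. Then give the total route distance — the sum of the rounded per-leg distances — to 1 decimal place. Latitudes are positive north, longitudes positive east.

Leg 1: dist=7688.5 km, bearing=68.5°
Leg 2: dist=3652.1 km, bearing=125.0°
Leg 3: dist=5008.0 km, bearing=357.1°
Leg 4: dist=9020.1 km, bearing=117.5°
Leg 5: dist=12521.7 km, bearing=358.4°
Leg 6: dist=11791.4 km, bearing=22.0°
Total: 49681.8 km

Leg 1: φ1=0.8157878, φ2=0.5169927, Δφ=-0.2987951, Δλ=-4.7057655 rad; a=sin²(Δφ/2)+cosφ1·cosφ2·sin²(Δλ/2)=0.3219936525; c=2·atan2(√a, √(1-a))=1.206798785; dist=6371·c=7688.515 ≈ 7688.5 km; running total=7688.5 km
Leg 1 bearing: y=sinΔλ·cosφ2=0.86929045, x=cosφ1·sinφ2-sinφ1·cosφ2·cosΔλ=0.34291263; θ=atan2(y, x)=68.4720° ≈ 68.5°
Leg 2: φ1=0.5169927, φ2=0.1454243, Δφ=-0.3715684, Δλ=0.4657359 rad; a=sin²(Δφ/2)+cosφ1·cosφ2·sin²(Δλ/2)=0.0799263101; c=2·atan2(√a, √(1-a))=0.573241423; dist=6371·c=3652.121 ≈ 3652.1 km; running total=11340.6 km
Leg 2 bearing: y=sinΔλ·cosφ2=0.44434015, x=cosφ1·sinφ2-sinφ1·cosφ2·cosΔλ=-0.31098908; θ=atan2(y, x)=124.9878° ≈ 125.0°
Leg 3: φ1=0.1454243, φ2=0.9300284, Δφ=0.7846040, Δλ=-0.0590148 rad; a=sin²(Δφ/2)+cosφ1·cosφ2·sin²(Δλ/2)=0.1466808183; c=2·atan2(√a, √(1-a))=0.786060387; dist=6371·c=5007.991 ≈ 5008.0 km; running total=16348.6 km
Leg 3 bearing: y=sinΔλ·cosφ2=-0.03525925, x=cosφ1·sinφ2-sinφ1·cosφ2·cosΔλ=0.70669584; θ=atan2(y, x)=-2.8563° <0 so +360° → 357.1437° ≈ 357.1°
Leg 4: φ1=0.9300284, φ2=-0.1494630, Δφ=-1.0794914, Δλ=1.0893455 rad; a=sin²(Δφ/2)+cosφ1·cosφ2·sin²(Δλ/2)=0.4228149764; c=2·atan2(√a, √(1-a))=1.415806501; dist=6371·c=9020.103 ≈ 9020.1 km; running total=25368.7 km
Leg 4 bearing: y=sinΔλ·cosφ2=0.87644257, x=cosφ1·sinφ2-sinφ1·cosφ2·cosΔλ=-0.45609025; θ=atan2(y, x)=117.4919° ≈ 117.5°
Leg 5: φ1=-0.1494630, φ2=1.3240888, Δφ=1.4735518, Δλ=3.2502132 rad; a=sin²(Δφ/2)+cosφ1·cosφ2·sin²(Δλ/2)=0.6922325654; c=2·atan2(√a, √(1-a))=1.965424677; dist=6371·c=12521.721 ≈ 12521.7 km; running total=37890.4 km
Leg 5 bearing: y=sinΔλ·cosφ2=-0.02647437, x=cosφ1·sinφ2-sinφ1·cosφ2·cosΔλ=0.92275981; θ=atan2(y, x)=-1.6434° <0 so +360° → 358.3566° ≈ 358.4°
Leg 6: φ1=1.3240888, φ2=-0.0503545, Δφ=-1.3744433, Δλ=-3.5100125 rad; a=sin²(Δφ/2)+cosφ1·cosφ2·sin²(Δλ/2)=0.6381728513; c=2·atan2(√a, √(1-a))=1.850785978; dist=6371·c=11791.357 ≈ 11791.4 km; running total=49681.8 km
Leg 6 bearing: y=sinΔλ·cosφ2=0.35968524, x=cosφ1·sinφ2-sinφ1·cosφ2·cosΔλ=0.89121242; θ=atan2(y, x)=21.9786° ≈ 22.0°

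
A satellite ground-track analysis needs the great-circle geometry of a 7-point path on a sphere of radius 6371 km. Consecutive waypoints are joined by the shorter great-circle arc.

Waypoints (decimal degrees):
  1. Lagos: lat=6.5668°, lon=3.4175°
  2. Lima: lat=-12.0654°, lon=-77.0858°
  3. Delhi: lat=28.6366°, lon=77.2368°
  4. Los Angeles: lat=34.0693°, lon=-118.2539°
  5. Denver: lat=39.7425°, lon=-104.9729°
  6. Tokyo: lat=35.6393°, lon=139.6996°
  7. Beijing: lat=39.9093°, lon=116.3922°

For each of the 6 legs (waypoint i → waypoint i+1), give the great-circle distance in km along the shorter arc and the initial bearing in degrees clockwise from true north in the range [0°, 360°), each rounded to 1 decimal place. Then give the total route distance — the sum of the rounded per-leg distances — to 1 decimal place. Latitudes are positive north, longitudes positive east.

Leg 1: φ1=0.1146123, φ2=-0.2105810, Δφ=-0.3251932, Δλ=-1.4050476 rad; a=sin²(Δφ/2)+cosφ1·cosφ2·sin²(Δλ/2)=0.4318086161; c=2·atan2(√a, √(1-a))=1.433987188; dist=6371·c=9135.932 ≈ 9135.9 km; running total=9135.9 km
Leg 1 bearing: y=sinΔλ·cosφ2=-0.96450750, x=cosφ1·sinφ2-sinφ1·cosφ2·cosΔλ=-0.22610845; θ=atan2(y, x)=-103.1935° <0 so +360° → 256.8065° ≈ 256.8°
Leg 2: φ1=-0.2105810, φ2=0.4998030, Δφ=0.7103839, Δλ=2.6934375 rad; a=sin²(Δφ/2)+cosφ1·cosφ2·sin²(Δλ/2)=0.9368541619; c=2·atan2(√a, √(1-a))=2.633570468; dist=6371·c=16778.477 ≈ 16778.5 km; running total=25914.4 km
Leg 2 bearing: y=sinΔλ·cosφ2=0.38030063, x=cosφ1·sinφ2-sinφ1·cosφ2·cosΔλ=0.30332358; θ=atan2(y, x)=51.4245° ≈ 51.4°
Leg 3: φ1=0.4998030, φ2=0.5946215, Δφ=0.0948185, Δλ=-3.4119564 rad; a=sin²(Δφ/2)+cosφ1·cosφ2·sin²(Δλ/2)=0.7160738556; c=2·atan2(√a, √(1-a))=2.017669324; dist=6371·c=12854.571 ≈ 12854.6 km; running total=38769.0 km
Leg 3 bearing: y=sinΔλ·cosφ2=0.22124018, x=cosφ1·sinφ2-sinφ1·cosφ2·cosΔλ=0.87424318; θ=atan2(y, x)=14.2014° ≈ 14.2°
Leg 4: φ1=0.5946215, φ2=0.6936375, Δφ=0.0990160, Δλ=0.2317972 rad; a=sin²(Δφ/2)+cosφ1·cosφ2·sin²(Δλ/2)=0.0109665893; c=2·atan2(√a, √(1-a))=0.209827683; dist=6371·c=1336.812 ≈ 1336.8 km; running total=40105.8 km
Leg 4 bearing: y=sinΔλ·cosφ2=0.17664296, x=cosφ1·sinφ2-sinφ1·cosφ2·cosΔλ=0.11037462; θ=atan2(y, x)=58.0010° ≈ 58.0°
Leg 5: φ1=0.6936375, φ2=0.6220231, Δφ=-0.0716143, Δλ=4.2703407 rad; a=sin²(Δφ/2)+cosφ1·cosφ2·sin²(Δλ/2)=0.4473999641; c=2·atan2(√a, √(1-a))=1.465401240; dist=6371·c=9336.071 ≈ 9336.1 km; running total=49441.9 km
Leg 5 bearing: y=sinΔλ·cosφ2=-0.73458226, x=cosφ1·sinφ2-sinφ1·cosφ2·cosΔλ=0.67031473; θ=atan2(y, x)=-47.6192° <0 so +360° → 312.3808° ≈ 312.4°
Leg 6: φ1=0.6220231, φ2=0.6965487, Δφ=0.0745256, Δλ=-0.4067909 rad; a=sin²(Δφ/2)+cosφ1·cosφ2·sin²(Δλ/2)=0.0268237135; c=2·atan2(√a, √(1-a))=0.329041287; dist=6371·c=2096.322 ≈ 2096.3 km; running total=51538.2 km
Leg 6 bearing: y=sinΔλ·cosφ2=-0.30349853, x=cosφ1·sinφ2-sinφ1·cosφ2·cosΔλ=0.11092994; θ=atan2(y, x)=-69.9224° <0 so +360° → 290.0776° ≈ 290.1°

Leg 1: dist=9135.9 km, bearing=256.8°
Leg 2: dist=16778.5 km, bearing=51.4°
Leg 3: dist=12854.6 km, bearing=14.2°
Leg 4: dist=1336.8 km, bearing=58.0°
Leg 5: dist=9336.1 km, bearing=312.4°
Leg 6: dist=2096.3 km, bearing=290.1°
Total: 51538.2 km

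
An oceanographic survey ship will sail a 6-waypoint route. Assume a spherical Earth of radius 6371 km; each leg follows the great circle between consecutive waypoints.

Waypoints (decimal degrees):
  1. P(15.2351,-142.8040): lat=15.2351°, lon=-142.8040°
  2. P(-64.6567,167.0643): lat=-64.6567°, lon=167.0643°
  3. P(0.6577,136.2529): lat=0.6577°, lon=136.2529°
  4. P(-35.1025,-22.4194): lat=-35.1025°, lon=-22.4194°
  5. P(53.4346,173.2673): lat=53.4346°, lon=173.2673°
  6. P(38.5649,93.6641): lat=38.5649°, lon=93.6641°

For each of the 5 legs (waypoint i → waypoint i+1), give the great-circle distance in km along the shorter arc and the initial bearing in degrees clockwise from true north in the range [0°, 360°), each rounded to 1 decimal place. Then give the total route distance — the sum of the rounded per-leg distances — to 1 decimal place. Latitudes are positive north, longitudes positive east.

Leg 1: dist=9833.9 km, bearing=199.2°
Leg 2: dist=7680.2 km, bearing=326.7°
Leg 3: dist=15593.1 km, bearing=207.7°
Leg 4: dist=17636.2 km, bearing=333.8°
Leg 5: dist=6028.3 km, bearing=288.5°
Total: 56771.7 km

Leg 1: φ1=0.2659027, φ2=-1.1284723, Δφ=-1.3943750, Δλ=5.4082221 rad; a=sin²(Δφ/2)+cosφ1·cosφ2·sin²(Δλ/2)=0.4863741095; c=2·atan2(√a, √(1-a))=1.543541172; dist=6371·c=9833.901 ≈ 9833.9 km; running total=9833.9 km
Leg 1 bearing: y=sinΔλ·cosφ2=-0.32852998, x=cosφ1·sinφ2-sinφ1·cosφ2·cosΔλ=-0.94410031; θ=atan2(y, x)=-160.8130° <0 so +360° → 199.1870° ≈ 199.2°
Leg 2: φ1=-1.1284723, φ2=0.0114790, Δφ=1.1399513, Δλ=-0.5377604 rad; a=sin²(Δφ/2)+cosφ1·cosφ2·sin²(Δλ/2)=0.3213859261; c=2·atan2(√a, √(1-a))=1.205497791; dist=6371·c=7680.226 ≈ 7680.2 km; running total=17514.1 km
Leg 2 bearing: y=sinΔλ·cosφ2=-0.51218001, x=cosφ1·sinφ2-sinφ1·cosφ2·cosΔλ=0.78106318; θ=atan2(y, x)=-33.2547° <0 so +360° → 326.7453° ≈ 326.7°
Leg 3: φ1=0.0114790, φ2=-0.6126542, Δφ=-0.6241332, Δλ=-2.7693541 rad; a=sin²(Δφ/2)+cosφ1·cosφ2·sin²(Δλ/2)=0.8843231658; c=2·atan2(√a, √(1-a))=2.447518595; dist=6371·c=15593.141 ≈ 15593.1 km; running total=33107.2 km
Leg 3 bearing: y=sinΔλ·cosφ2=-0.29755325, x=cosφ1·sinφ2-sinφ1·cosφ2·cosΔλ=-0.56625514; θ=atan2(y, x)=-152.2792° <0 so +360° → 207.7208° ≈ 207.7°
Leg 4: φ1=-0.6126542, φ2=0.9326097, Δφ=1.5452639, Δλ=3.4153772 rad; a=sin²(Δφ/2)+cosφ1·cosφ2·sin²(Δλ/2)=0.9655481821; c=2·atan2(√a, √(1-a))=2.768203338; dist=6371·c=17636.223 ≈ 17636.2 km; running total=50743.4 km
Leg 4 bearing: y=sinΔλ·cosφ2=-0.16107436, x=cosφ1·sinφ2-sinφ1·cosφ2·cosΔλ=0.32728368; θ=atan2(y, x)=-26.2043° <0 so +360° → 333.7957° ≈ 333.8°
Leg 5: φ1=0.9326097, φ2=0.6730845, Δφ=-0.2595252, Δλ=-1.3893379 rad; a=sin²(Δφ/2)+cosφ1·cosφ2·sin²(Δλ/2)=0.2076182558; c=2·atan2(√a, √(1-a))=0.946207856; dist=6371·c=6028.290 ≈ 6028.3 km; running total=56771.7 km
Leg 5 bearing: y=sinΔλ·cosφ2=-0.76906489, x=cosφ1·sinφ2-sinφ1·cosφ2·cosΔλ=0.25805203; θ=atan2(y, x)=-71.4513° <0 so +360° → 288.5487° ≈ 288.5°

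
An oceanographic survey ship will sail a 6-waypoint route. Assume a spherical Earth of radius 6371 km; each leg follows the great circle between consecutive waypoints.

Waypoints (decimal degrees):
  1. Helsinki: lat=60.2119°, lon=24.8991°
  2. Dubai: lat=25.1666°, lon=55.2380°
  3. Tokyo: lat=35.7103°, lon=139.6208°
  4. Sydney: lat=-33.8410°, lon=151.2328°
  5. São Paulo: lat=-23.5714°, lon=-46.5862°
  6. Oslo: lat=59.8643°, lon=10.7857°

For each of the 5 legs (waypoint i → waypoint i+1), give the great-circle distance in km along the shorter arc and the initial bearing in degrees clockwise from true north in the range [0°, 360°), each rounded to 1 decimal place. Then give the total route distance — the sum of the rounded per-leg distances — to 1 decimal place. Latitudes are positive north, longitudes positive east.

Leg 1: dist=4535.5 km, bearing=135.6°
Leg 2: dist=7931.3 km, bearing=58.5°
Leg 3: dist=7827.4 km, bearing=169.8°
Leg 4: dist=13358.6 km, bearing=161.1°
Leg 5: dist=10631.2 km, bearing=25.1°
Total: 44284.0 km

Leg 1: φ1=1.0508959, φ2=0.4392400, Δφ=-0.6116559, Δλ=0.5295137 rad; a=sin²(Δφ/2)+cosφ1·cosφ2·sin²(Δλ/2)=0.1214390180; c=2·atan2(√a, √(1-a))=0.711900091; dist=6371·c=4535.515 ≈ 4535.5 km; running total=4535.5 km
Leg 1 bearing: y=sinΔλ·cosφ2=0.45716583, x=cosφ1·sinφ2-sinφ1·cosφ2·cosΔλ=-0.46665376; θ=atan2(y, x)=135.5884° ≈ 135.6°
Leg 2: φ1=0.4392400, φ2=0.6232623, Δφ=0.1840223, Δλ=1.4727577 rad; a=sin²(Δφ/2)+cosφ1·cosφ2·sin²(Δλ/2)=0.3399263027; c=2·atan2(√a, √(1-a))=1.244911260; dist=6371·c=7931.330 ≈ 7931.3 km; running total=12466.8 km
Leg 2 bearing: y=sinΔλ·cosφ2=0.80807954, x=cosφ1·sinφ2-sinφ1·cosφ2·cosΔλ=0.49448266; θ=atan2(y, x)=58.5366° ≈ 58.5°
Leg 3: φ1=0.6232623, φ2=-0.5906369, Δφ=-1.2138992, Δλ=0.2026676 rad; a=sin²(Δφ/2)+cosφ1·cosφ2·sin²(Δλ/2)=0.3322173262; c=2·atan2(√a, √(1-a))=1.228591015; dist=6371·c=7827.353 ≈ 7827.4 km; running total=20294.2 km
Leg 3 bearing: y=sinΔλ·cosφ2=0.16718294, x=cosφ1·sinφ2-sinφ1·cosφ2·cosΔλ=-0.92706298; θ=atan2(y, x)=169.7774° ≈ 169.8°
Leg 4: φ1=-0.5906369, φ2=-0.4113985, Δφ=0.1792383, Δλ=-3.4525929 rad; a=sin²(Δφ/2)+cosφ1·cosφ2·sin²(Δλ/2)=0.7510340513; c=2·atan2(√a, √(1-a))=2.096784792; dist=6371·c=13358.616 ≈ 13358.6 km; running total=33652.8 km
Leg 4 bearing: y=sinΔλ·cosφ2=0.28047822, x=cosφ1·sinφ2-sinφ1·cosφ2·cosΔλ=-0.81808287; θ=atan2(y, x)=161.0758° ≈ 161.1°
Leg 5: φ1=-0.4113985, φ2=1.0448291, Δφ=1.4562277, Δλ=1.0013286 rad; a=sin²(Δφ/2)+cosφ1·cosφ2·sin²(Δλ/2)=0.5488654614; c=2·atan2(√a, √(1-a))=1.668683499; dist=6371·c=10631.183 ≈ 10631.2 km; running total=44284.0 km
Leg 5 bearing: y=sinΔλ·cosφ2=0.42282026, x=cosφ1·sinφ2-sinφ1·cosφ2·cosΔλ=0.90092824; θ=atan2(y, x)=25.1414° ≈ 25.1°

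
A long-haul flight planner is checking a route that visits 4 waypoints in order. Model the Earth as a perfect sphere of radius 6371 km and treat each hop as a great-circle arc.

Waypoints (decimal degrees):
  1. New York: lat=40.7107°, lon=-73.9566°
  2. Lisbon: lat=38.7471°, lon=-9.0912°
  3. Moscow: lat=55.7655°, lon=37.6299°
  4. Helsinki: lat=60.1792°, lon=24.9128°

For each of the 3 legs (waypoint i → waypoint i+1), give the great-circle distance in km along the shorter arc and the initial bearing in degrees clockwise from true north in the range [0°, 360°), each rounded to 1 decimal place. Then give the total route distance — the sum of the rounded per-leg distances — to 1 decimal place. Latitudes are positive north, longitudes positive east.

Leg 1: dist=5420.9 km, bearing=69.9°
Leg 2: dist=3901.9 km, bearing=45.4°
Leg 3: dist=894.0 km, bearing=308.5°
Total: 10216.8 km

Leg 1: φ1=0.7105358, φ2=0.6762645, Δφ=-0.0342713, Δλ=1.1321148 rad; a=sin²(Δφ/2)+cosφ1·cosφ2·sin²(Δλ/2)=0.1703346643; c=2·atan2(√a, √(1-a))=0.850868152; dist=6371·c=5420.881 ≈ 5420.9 km; running total=5420.9 km
Leg 1 bearing: y=sinΔλ·cosφ2=0.70606783, x=cosφ1·sinφ2-sinφ1·cosφ2·cosΔλ=0.25836271; θ=atan2(y, x)=69.9015° ≈ 69.9°
Leg 2: φ1=0.6762645, φ2=0.9732916, Δφ=0.2970271, Δλ=0.8154370 rad; a=sin²(Δφ/2)+cosφ1·cosφ2·sin²(Δλ/2)=0.0908795511; c=2·atan2(√a, √(1-a))=0.612451976; dist=6371·c=3901.932 ≈ 3901.9 km; running total=9322.8 km
Leg 2 bearing: y=sinΔλ·cosφ2=0.40957340, x=cosφ1·sinφ2-sinφ1·cosφ2·cosΔλ=0.40339988; θ=atan2(y, x)=45.4351° ≈ 45.4°
Leg 3: φ1=0.9732916, φ2=1.0503252, Δφ=0.0770336, Δλ=-0.2219553 rad; a=sin²(Δφ/2)+cosφ1·cosφ2·sin²(Δλ/2)=0.0049142893; c=2·atan2(√a, √(1-a))=0.140319073; dist=6371·c=893.973 ≈ 894.0 km; running total=10216.8 km
Leg 3 bearing: y=sinΔλ·cosφ2=-0.10947187, x=cosφ1·sinφ2-sinφ1·cosφ2·cosΔλ=0.08704290; θ=atan2(y, x)=-51.5112° <0 so +360° → 308.4888° ≈ 308.5°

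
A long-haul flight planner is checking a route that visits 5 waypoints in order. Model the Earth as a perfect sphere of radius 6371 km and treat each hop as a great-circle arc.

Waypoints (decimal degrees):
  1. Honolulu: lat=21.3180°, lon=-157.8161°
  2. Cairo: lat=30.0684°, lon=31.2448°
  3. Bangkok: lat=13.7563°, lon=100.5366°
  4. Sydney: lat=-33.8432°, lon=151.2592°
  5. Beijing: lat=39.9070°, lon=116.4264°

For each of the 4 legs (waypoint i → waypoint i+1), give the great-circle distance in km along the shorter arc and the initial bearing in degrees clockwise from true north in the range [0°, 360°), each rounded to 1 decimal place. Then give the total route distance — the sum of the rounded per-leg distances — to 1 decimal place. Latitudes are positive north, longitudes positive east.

Leg 1: dist=14219.6 km, bearing=350.1°
Leg 2: dist=7271.4 km, bearing=87.9°
Leg 3: dist=7535.9 km, bearing=136.0°
Leg 4: dist=8947.2 km, bearing=333.6°
Total: 37974.1 km

Leg 1: φ1=0.3720693, φ2=0.5247926, Δφ=0.1527233, Δλ=3.2997352 rad; a=sin²(Δφ/2)+cosφ1·cosφ2·sin²(Δλ/2)=0.8070023824; c=2·atan2(√a, √(1-a))=2.231920769; dist=6371·c=14219.567 ≈ 14219.6 km; running total=14219.6 km
Leg 1 bearing: y=sinΔλ·cosφ2=-0.13629121, x=cosφ1·sinφ2-sinφ1·cosφ2·cosΔλ=0.77744637; θ=atan2(y, x)=-9.9433° <0 so +360° → 350.0567° ≈ 350.1°
Leg 2: φ1=0.5247926, φ2=0.2400927, Δφ=-0.2846999, Δλ=1.2093701 rad; a=sin²(Δφ/2)+cosφ1·cosφ2·sin²(Δλ/2)=0.2918065138; c=2·atan2(√a, √(1-a))=1.141328548; dist=6371·c=7271.404 ≈ 7271.4 km; running total=21491.0 km
Leg 2 bearing: y=sinΔλ·cosφ2=0.90856254, x=cosφ1·sinφ2-sinφ1·cosφ2·cosΔλ=0.03370456; θ=atan2(y, x)=87.8755° ≈ 87.9°
Leg 3: φ1=0.2400927, φ2=-0.5906753, Δφ=-0.8307680, Δλ=0.8852764 rad; a=sin²(Δφ/2)+cosφ1·cosφ2·sin²(Δλ/2)=0.3108520346; c=2·atan2(√a, √(1-a))=1.182841599; dist=6371·c=7535.884 ≈ 7535.9 km; running total=29026.9 km
Leg 3 bearing: y=sinΔλ·cosφ2=0.64293189, x=cosφ1·sinφ2-sinφ1·cosφ2·cosΔλ=-0.66598106; θ=atan2(y, x)=136.0088° ≈ 136.0°
Leg 4: φ1=-0.5906753, φ2=0.6965085, Δφ=1.2871838, Δλ=-0.6079470 rad; a=sin²(Δφ/2)+cosφ1·cosφ2·sin²(Δλ/2)=0.4171655744; c=2·atan2(√a, √(1-a))=1.404360131; dist=6371·c=8947.178 ≈ 8947.2 km; running total=37974.1 km
Leg 4 bearing: y=sinΔλ·cosφ2=-0.43814735, x=cosφ1·sinφ2-sinφ1·cosφ2·cosΔλ=0.88350480; θ=atan2(y, x)=-26.3777° <0 so +360° → 333.6223° ≈ 333.6°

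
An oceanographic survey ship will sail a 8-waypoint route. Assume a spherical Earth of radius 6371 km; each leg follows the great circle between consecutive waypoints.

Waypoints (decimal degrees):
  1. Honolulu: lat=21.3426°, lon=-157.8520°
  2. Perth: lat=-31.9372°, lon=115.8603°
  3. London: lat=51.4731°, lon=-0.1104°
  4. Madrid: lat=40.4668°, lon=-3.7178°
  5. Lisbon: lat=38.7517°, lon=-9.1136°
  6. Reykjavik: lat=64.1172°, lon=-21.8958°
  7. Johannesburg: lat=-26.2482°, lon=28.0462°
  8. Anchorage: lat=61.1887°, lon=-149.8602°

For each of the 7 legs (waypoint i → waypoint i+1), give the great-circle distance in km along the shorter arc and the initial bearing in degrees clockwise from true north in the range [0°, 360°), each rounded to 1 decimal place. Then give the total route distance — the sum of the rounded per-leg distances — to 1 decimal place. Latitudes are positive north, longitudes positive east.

Leg 1: dist=10911.1 km, bearing=238.8°
Leg 2: dist=14476.4 km, bearing=312.9°
Leg 3: dist=1254.8 km, bearing=194.2°
Leg 4: dist=499.9 km, bearing=249.3°
Leg 5: dist=2943.5 km, bearing=347.5°
Leg 6: dist=10940.6 km, bearing=136.1°
Leg 7: dist=16126.7 km, bearing=358.2°
Total: 57153.0 km

Leg 1: φ1=0.3724986, φ2=-0.5574093, Δφ=-0.9299079, Δλ=4.7771808 rad; a=sin²(Δφ/2)+cosφ1·cosφ2·sin²(Δλ/2)=0.5706724159; c=2·atan2(√a, √(1-a))=1.712616081; dist=6371·c=10911.077 ≈ 10911.1 km; running total=10911.1 km
Leg 1 bearing: y=sinΔλ·cosφ2=-0.84684777, x=cosφ1·sinφ2-sinφ1·cosφ2·cosΔλ=-0.51270897; θ=atan2(y, x)=-121.1921° <0 so +360° → 238.8079° ≈ 238.8°
Leg 2: φ1=-0.5574093, φ2=0.8983751, Δφ=1.4557844, Δλ=-2.0240706 rad; a=sin²(Δφ/2)+cosφ1·cosφ2·sin²(Δλ/2)=0.8226573791; c=2·atan2(√a, √(1-a))=2.272231570; dist=6371·c=14476.387 ≈ 14476.4 km; running total=25387.5 km
Leg 2 bearing: y=sinΔλ·cosφ2=-0.55998219, x=cosφ1·sinφ2-sinφ1·cosφ2·cosΔλ=0.51960447; θ=atan2(y, x)=-47.1419° <0 so +360° → 312.8581° ≈ 312.9°
Leg 3: φ1=0.8983751, φ2=0.7062789, Δφ=-0.1920962, Δλ=-0.0629610 rad; a=sin²(Δφ/2)+cosφ1·cosφ2·sin²(Δλ/2)=0.0096663695; c=2·atan2(√a, √(1-a))=0.196953571; dist=6371·c=1254.791 ≈ 1254.8 km; running total=26642.3 km
Leg 3 bearing: y=sinΔλ·cosφ2=-0.04786797, x=cosφ1·sinφ2-sinφ1·cosφ2·cosΔλ=-0.18973766; θ=atan2(y, x)=-165.8406° <0 so +360° → 194.1594° ≈ 194.2°
Leg 4: φ1=0.7062789, φ2=0.6763448, Δφ=-0.0299341, Δλ=-0.0941745 rad; a=sin²(Δφ/2)+cosφ1·cosφ2·sin²(Δλ/2)=0.0015385119; c=2·atan2(√a, √(1-a))=0.078467868; dist=6371·c=499.919 ≈ 499.9 km; running total=27142.2 km
Leg 4 bearing: y=sinΔλ·cosφ2=-0.07333495, x=cosφ1·sinφ2-sinφ1·cosφ2·cosΔλ=-0.02768690; θ=atan2(y, x)=-110.6835° <0 so +360° → 249.3165° ≈ 249.3°
Leg 5: φ1=0.6763448, φ2=1.1190562, Δφ=0.4427115, Δλ=-0.2230915 rad; a=sin²(Δφ/2)+cosφ1·cosφ2·sin²(Δλ/2)=0.0524216183; c=2·atan2(√a, √(1-a))=0.462013565; dist=6371·c=2943.488 ≈ 2943.5 km; running total=30085.7 km
Leg 5 bearing: y=sinΔλ·cosφ2=-0.09658070, x=cosφ1·sinφ2-sinφ1·cosφ2·cosΔλ=0.43516266; θ=atan2(y, x)=-12.5135° <0 so +360° → 347.4865° ≈ 347.5°
Leg 6: φ1=1.1190562, φ2=-0.4581175, Δφ=-1.5771738, Δλ=0.8716523 rad; a=sin²(Δφ/2)+cosφ1·cosφ2·sin²(Δλ/2)=0.5729647585; c=2·atan2(√a, √(1-a))=1.717248809; dist=6371·c=10940.592 ≈ 10940.6 km; running total=41026.3 km
Leg 6 bearing: y=sinΔλ·cosφ2=0.68647108, x=cosφ1·sinφ2-sinφ1·cosφ2·cosΔλ=-0.71236370; θ=atan2(y, x)=136.0604° ≈ 136.1°
Leg 7: φ1=-0.4581175, φ2=1.0679443, Δφ=1.5260618, Δλ=-3.1050524 rad; a=sin²(Δφ/2)+cosφ1·cosφ2·sin²(Δλ/2)=0.9097293604; c=2·atan2(√a, √(1-a))=2.531262294; dist=6371·c=16126.672 ≈ 16126.7 km; running total=57153.0 km
Leg 7 bearing: y=sinΔλ·cosφ2=-0.01760578, x=cosφ1·sinφ2-sinφ1·cosφ2·cosΔλ=0.57286773; θ=atan2(y, x)=-1.7603° <0 so +360° → 358.2397° ≈ 358.2°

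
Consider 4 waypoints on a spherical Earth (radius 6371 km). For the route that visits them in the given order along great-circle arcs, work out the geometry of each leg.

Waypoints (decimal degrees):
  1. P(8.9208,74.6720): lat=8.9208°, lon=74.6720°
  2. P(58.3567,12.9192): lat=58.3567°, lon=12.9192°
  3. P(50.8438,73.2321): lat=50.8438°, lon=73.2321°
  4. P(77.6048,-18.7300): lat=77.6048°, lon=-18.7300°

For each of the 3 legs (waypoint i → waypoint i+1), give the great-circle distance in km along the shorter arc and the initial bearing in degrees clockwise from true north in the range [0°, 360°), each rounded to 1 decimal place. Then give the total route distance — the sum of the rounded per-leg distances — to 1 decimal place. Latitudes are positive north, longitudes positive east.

Leg 1: φ1=0.1556973, φ2=1.0185166, Δφ=0.8628192, Δλ=-1.0777897 rad; a=sin²(Δφ/2)+cosφ1·cosφ2·sin²(Δλ/2)=0.3113467967; c=2·atan2(√a, √(1-a))=1.183910330; dist=6371·c=7542.693 ≈ 7542.7 km; running total=7542.7 km
Leg 1 bearing: y=sinΔλ·cosφ2=-0.46215334, x=cosφ1·sinφ2-sinφ1·cosφ2·cosΔλ=0.80252985; θ=atan2(y, x)=-29.9364° <0 so +360° → 330.0636° ≈ 330.1°
Leg 2: φ1=1.0185166, φ2=0.8873917, Δφ=-0.1311248, Δλ=1.0526587 rad; a=sin²(Δφ/2)+cosφ1·cosφ2·sin²(Δλ/2)=0.0878944452; c=2·atan2(√a, √(1-a))=0.601988646; dist=6371·c=3835.270 ≈ 3835.3 km; running total=11378.0 km
Leg 2 bearing: y=sinΔλ·cosφ2=0.54855625, x=cosφ1·sinφ2-sinφ1·cosφ2·cosΔλ=0.14057770; θ=atan2(y, x)=75.6262° ≈ 75.6°
Leg 3: φ1=0.8873917, φ2=1.3544593, Δφ=0.4670676, Δλ=-1.6050414 rad; a=sin²(Δφ/2)+cosφ1·cosφ2·sin²(Δλ/2)=0.1236441331; c=2·atan2(√a, √(1-a))=0.718624906; dist=6371·c=4578.359 ≈ 4578.4 km; running total=15956.4 km
Leg 3 bearing: y=sinΔλ·cosφ2=-0.21452765, x=cosφ1·sinφ2-sinφ1·cosφ2·cosΔλ=0.62241701; θ=atan2(y, x)=-19.0175° <0 so +360° → 340.9825° ≈ 341.0°

Leg 1: dist=7542.7 km, bearing=330.1°
Leg 2: dist=3835.3 km, bearing=75.6°
Leg 3: dist=4578.4 km, bearing=341.0°
Total: 15956.4 km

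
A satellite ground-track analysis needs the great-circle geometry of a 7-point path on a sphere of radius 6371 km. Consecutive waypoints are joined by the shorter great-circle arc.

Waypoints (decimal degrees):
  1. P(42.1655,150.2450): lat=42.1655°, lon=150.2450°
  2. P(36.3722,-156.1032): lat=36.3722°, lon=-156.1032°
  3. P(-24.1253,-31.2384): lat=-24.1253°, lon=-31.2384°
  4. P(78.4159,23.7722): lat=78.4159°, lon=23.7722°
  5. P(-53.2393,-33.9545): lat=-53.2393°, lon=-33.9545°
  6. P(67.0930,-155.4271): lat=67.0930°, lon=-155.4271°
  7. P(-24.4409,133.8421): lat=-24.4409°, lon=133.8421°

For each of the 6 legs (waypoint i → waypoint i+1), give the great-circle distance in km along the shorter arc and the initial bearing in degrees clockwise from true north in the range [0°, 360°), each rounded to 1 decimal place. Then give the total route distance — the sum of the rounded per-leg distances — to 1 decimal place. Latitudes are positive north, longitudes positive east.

Leg 1: dist=4587.1 km, bearing=79.6°
Leg 2: dist=14620.8 km, bearing=91.5°
Leg 3: dist=11917.5 km, bearing=9.9°
Leg 4: dist=15134.6 km, bearing=226.9°
Leg 5: dist=16598.0 km, bearing=319.5°
Leg 6: dist=11710.9 km, bearing=243.0°
Total: 74568.9 km

Leg 1: φ1=0.7359268, φ2=0.6348146, Δφ=-0.1011122, Δλ=-5.3467847 rad; a=sin²(Δφ/2)+cosφ1·cosφ2·sin²(Δλ/2)=0.1240963509; c=2·atan2(√a, √(1-a))=0.719997621; dist=6371·c=4587.105 ≈ 4587.1 km; running total=4587.1 km
Leg 1 bearing: y=sinΔλ·cosφ2=0.64851741, x=cosφ1·sinφ2-sinφ1·cosφ2·cosΔλ=0.11920969; θ=atan2(y, x)=79.5842° ≈ 79.6°
Leg 2: φ1=0.6348146, φ2=-0.4210659, Δφ=-1.0558806, Δλ=2.1793019 rad; a=sin²(Δφ/2)+cosφ1·cosφ2·sin²(Δλ/2)=0.8312313764; c=2·atan2(√a, √(1-a))=2.294897966; dist=6371·c=14620.795 ≈ 14620.8 km; running total=19207.9 km
Leg 2 bearing: y=sinΔλ·cosφ2=0.74883537, x=cosφ1·sinφ2-sinφ1·cosφ2·cosΔλ=-0.01971524; θ=atan2(y, x)=91.5081° ≈ 91.5°
Leg 3: φ1=-0.4210659, φ2=1.3686156, Δφ=1.7896816, Δλ=0.9601161 rad; a=sin²(Δφ/2)+cosφ1·cosφ2·sin²(Δλ/2)=0.6476592426; c=2·atan2(√a, √(1-a))=1.870585181; dist=6371·c=11917.498 ≈ 11917.5 km; running total=31125.4 km
Leg 3 bearing: y=sinΔλ·cosφ2=0.16451201, x=cosφ1·sinφ2-sinφ1·cosφ2·cosΔλ=0.94112847; θ=atan2(y, x)=9.9153° ≈ 9.9°
Leg 4: φ1=1.3686156, φ2=-0.9292011, Δφ=-2.2978167, Δλ=-1.0075210 rad; a=sin²(Δφ/2)+cosφ1·cosφ2·sin²(Δλ/2)=0.8603269760; c=2·atan2(√a, √(1-a))=2.375541436; dist=6371·c=15134.574 ≈ 15134.6 km; running total=46260.0 km
Leg 4 bearing: y=sinΔλ·cosφ2=-0.50601639, x=cosφ1·sinφ2-sinφ1·cosφ2·cosΔλ=-0.47392541; θ=atan2(y, x)=-133.1244° <0 so +360° → 226.8756° ≈ 226.9°
Leg 5: φ1=-0.9292011, φ2=1.1709938, Δφ=2.1001948, Δλ=-2.1200968 rad; a=sin²(Δφ/2)+cosφ1·cosφ2·sin²(Δλ/2)=0.9297911418; c=2·atan2(√a, √(1-a))=2.605247983; dist=6371·c=16598.035 ≈ 16598.0 km; running total=62858.0 km
Leg 5 bearing: y=sinΔλ·cosφ2=-0.33197589, x=cosφ1·sinφ2-sinφ1·cosφ2·cosΔλ=0.38847176; θ=atan2(y, x)=-40.5162° <0 so +360° → 319.4838° ≈ 319.5°
Leg 6: φ1=1.1709938, φ2=-0.4265742, Δφ=-1.5975679, Δλ=5.0487000 rad; a=sin²(Δφ/2)+cosφ1·cosφ2·sin²(Δλ/2)=0.6320923721; c=2·atan2(√a, √(1-a))=1.838154864; dist=6371·c=11710.885 ≈ 11710.9 km; running total=74568.9 km
Leg 6 bearing: y=sinΔλ·cosφ2=-0.85938720, x=cosφ1·sinφ2-sinφ1·cosφ2·cosΔλ=-0.43778998; θ=atan2(y, x)=-116.9953° <0 so +360° → 243.0047° ≈ 243.0°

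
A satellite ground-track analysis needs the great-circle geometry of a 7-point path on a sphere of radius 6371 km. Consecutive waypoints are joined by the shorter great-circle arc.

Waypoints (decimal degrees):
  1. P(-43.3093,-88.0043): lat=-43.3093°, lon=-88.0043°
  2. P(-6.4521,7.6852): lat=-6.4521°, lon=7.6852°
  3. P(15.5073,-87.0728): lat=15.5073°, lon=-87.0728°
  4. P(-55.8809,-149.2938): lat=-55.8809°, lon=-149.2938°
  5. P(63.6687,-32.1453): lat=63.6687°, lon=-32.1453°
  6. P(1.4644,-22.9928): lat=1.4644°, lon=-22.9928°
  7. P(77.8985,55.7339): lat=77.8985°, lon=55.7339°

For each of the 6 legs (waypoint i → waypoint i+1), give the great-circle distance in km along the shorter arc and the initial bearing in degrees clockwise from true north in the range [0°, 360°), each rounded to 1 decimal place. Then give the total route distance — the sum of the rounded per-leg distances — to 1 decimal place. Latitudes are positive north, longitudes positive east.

Leg 1: φ1=-0.7558899, φ2=-0.1126104, Δφ=0.6432795, Δλ=1.6700968 rad; a=sin²(Δφ/2)+cosφ1·cosφ2·sin²(Δλ/2)=0.4973005616; c=2·atan2(√a, √(1-a))=1.565397424; dist=6371·c=9973.147 ≈ 9973.1 km; running total=9973.1 km
Leg 1 bearing: y=sinΔλ·cosφ2=0.98877110, x=cosφ1·sinφ2-sinφ1·cosφ2·cosΔλ=-0.14934040; θ=atan2(y, x)=98.5888° ≈ 98.6°
Leg 2: φ1=-0.1126104, φ2=0.2706534, Δφ=0.3832638, Δλ=-1.6538391 rad; a=sin²(Δφ/2)+cosφ1·cosφ2·sin²(Δλ/2)=0.5547327853; c=2·atan2(√a, √(1-a))=1.680481700; dist=6371·c=10706.349 ≈ 10706.3 km; running total=20679.4 km
Leg 2 bearing: y=sinΔλ·cosφ2=-0.96027578, x=cosφ1·sinφ2-sinφ1·cosφ2·cosΔλ=0.25668604; θ=atan2(y, x)=-75.0345° <0 so +360° → 284.9655° ≈ 285.0°
Leg 3: φ1=0.2706534, φ2=-0.9753057, Δφ=-1.2459591, Δλ=-1.0859613 rad; a=sin²(Δφ/2)+cosφ1·cosφ2·sin²(Δλ/2)=0.4847182369; c=2·atan2(√a, √(1-a))=1.540228040; dist=6371·c=9812.793 ≈ 9812.8 km; running total=30492.2 km
Leg 3 bearing: y=sinΔλ·cosφ2=-0.49627059, x=cosφ1·sinφ2-sinφ1·cosφ2·cosΔλ=-0.86762974; θ=atan2(y, x)=-150.2311° <0 so +360° → 209.7689° ≈ 209.8°
Leg 4: φ1=-0.9753057, φ2=1.1112284, Δφ=2.0865341, Δλ=2.0446270 rad; a=sin²(Δφ/2)+cosφ1·cosφ2·sin²(Δλ/2)=0.9277518811; c=2·atan2(√a, √(1-a))=2.597319282; dist=6371·c=16547.521 ≈ 16547.5 km; running total=47039.7 km
Leg 4 bearing: y=sinΔλ·cosφ2=0.39469238, x=cosφ1·sinφ2-sinφ1·cosφ2·cosΔλ=0.33515853; θ=atan2(y, x)=49.6633° ≈ 49.7°
Leg 5: φ1=1.1112284, φ2=0.0255586, Δφ=-1.0856698, Δλ=0.1597413 rad; a=sin²(Δφ/2)+cosφ1·cosφ2·sin²(Δλ/2)=0.2696625555; c=2·atan2(√a, √(1-a))=1.092040899; dist=6371·c=6957.393 ≈ 6957.4 km; running total=53997.1 km
Leg 5 bearing: y=sinΔλ·cosφ2=0.15901082, x=cosφ1·sinφ2-sinφ1·cosφ2·cosΔλ=-0.87320914; θ=atan2(y, x)=169.6796° ≈ 169.7°
Leg 6: φ1=0.0255586, φ2=1.3595853, Δφ=1.3340267, Δλ=1.3740401 rad; a=sin²(Δφ/2)+cosφ1·cosφ2·sin²(Δλ/2)=0.4670211572; c=2·atan2(√a, √(1-a))=1.504790723; dist=6371·c=9587.022 ≈ 9587.0 km; running total=63584.1 km
Leg 6 bearing: y=sinΔλ·cosφ2=0.20559926, x=cosφ1·sinφ2-sinφ1·cosφ2·cosΔλ=0.97641104; θ=atan2(y, x)=11.8909° ≈ 11.9°

Leg 1: dist=9973.1 km, bearing=98.6°
Leg 2: dist=10706.3 km, bearing=285.0°
Leg 3: dist=9812.8 km, bearing=209.8°
Leg 4: dist=16547.5 km, bearing=49.7°
Leg 5: dist=6957.4 km, bearing=169.7°
Leg 6: dist=9587.0 km, bearing=11.9°
Total: 63584.1 km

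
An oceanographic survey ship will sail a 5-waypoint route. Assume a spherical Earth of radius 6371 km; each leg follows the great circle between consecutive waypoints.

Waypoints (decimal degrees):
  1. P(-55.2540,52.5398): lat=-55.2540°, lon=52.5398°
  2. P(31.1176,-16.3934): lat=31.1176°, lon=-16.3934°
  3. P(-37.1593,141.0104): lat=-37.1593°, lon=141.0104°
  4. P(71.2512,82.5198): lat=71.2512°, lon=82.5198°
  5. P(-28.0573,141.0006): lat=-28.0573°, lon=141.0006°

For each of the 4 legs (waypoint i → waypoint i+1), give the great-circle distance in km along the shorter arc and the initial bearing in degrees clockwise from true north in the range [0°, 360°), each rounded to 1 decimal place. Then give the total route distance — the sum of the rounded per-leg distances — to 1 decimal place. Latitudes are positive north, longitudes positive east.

Leg 1: φ1=-0.9643642, φ2=0.5431046, Δφ=1.5074688, Δλ=-1.2031113 rad; a=sin²(Δφ/2)+cosφ1·cosφ2·sin²(Δλ/2)=0.6246276432; c=2·atan2(√a, √(1-a))=1.822707521; dist=6371·c=11612.470 ≈ 11612.5 km; running total=11612.5 km
Leg 1 bearing: y=sinΔλ·cosφ2=-0.79888779, x=cosφ1·sinφ2-sinφ1·cosφ2·cosΔλ=0.54740306; θ=atan2(y, x)=-55.5808° <0 so +360° → 304.4192° ≈ 304.4°
Leg 2: φ1=0.5431046, φ2=-0.6485521, Δφ=-1.1916567, Δλ=2.7472146 rad; a=sin²(Δφ/2)+cosφ1·cosφ2·sin²(Δλ/2)=0.9710352734; c=2·atan2(√a, √(1-a))=2.799547157; dist=6371·c=17835.915 ≈ 17835.9 km; running total=29448.4 km
Leg 2 bearing: y=sinΔλ·cosφ2=0.30621889, x=cosφ1·sinφ2-sinφ1·cosφ2·cosΔλ=-0.13686882; θ=atan2(y, x)=114.0829° ≈ 114.1°
Leg 3: φ1=-0.6485521, φ2=1.2435680, Δφ=1.8921202, Δλ=-1.0208536 rad; a=sin²(Δφ/2)+cosφ1·cosφ2·sin²(Δλ/2)=0.7190515311; c=2·atan2(√a, √(1-a))=2.024283683; dist=6371·c=12896.711 ≈ 12896.7 km; running total=42345.1 km
Leg 3 bearing: y=sinΔλ·cosφ2=-0.27402773, x=cosφ1·sinφ2-sinφ1·cosφ2·cosΔλ=0.85613930; θ=atan2(y, x)=-17.7485° <0 so +360° → 342.2515° ≈ 342.3°
Leg 4: φ1=1.2435680, φ2=-0.4896923, Δφ=-1.7332603, Δλ=1.0206825 rad; a=sin²(Δφ/2)+cosφ1·cosφ2·sin²(Δλ/2)=0.6485551936; c=2·atan2(√a, √(1-a))=1.872461280; dist=6371·c=11929.451 ≈ 11929.5 km; running total=54274.6 km
Leg 4 bearing: y=sinΔλ·cosφ2=0.75228133, x=cosφ1·sinφ2-sinφ1·cosφ2·cosΔλ=-0.58804610; θ=atan2(y, x)=128.0142° ≈ 128.0°

Leg 1: dist=11612.5 km, bearing=304.4°
Leg 2: dist=17835.9 km, bearing=114.1°
Leg 3: dist=12896.7 km, bearing=342.3°
Leg 4: dist=11929.5 km, bearing=128.0°
Total: 54274.6 km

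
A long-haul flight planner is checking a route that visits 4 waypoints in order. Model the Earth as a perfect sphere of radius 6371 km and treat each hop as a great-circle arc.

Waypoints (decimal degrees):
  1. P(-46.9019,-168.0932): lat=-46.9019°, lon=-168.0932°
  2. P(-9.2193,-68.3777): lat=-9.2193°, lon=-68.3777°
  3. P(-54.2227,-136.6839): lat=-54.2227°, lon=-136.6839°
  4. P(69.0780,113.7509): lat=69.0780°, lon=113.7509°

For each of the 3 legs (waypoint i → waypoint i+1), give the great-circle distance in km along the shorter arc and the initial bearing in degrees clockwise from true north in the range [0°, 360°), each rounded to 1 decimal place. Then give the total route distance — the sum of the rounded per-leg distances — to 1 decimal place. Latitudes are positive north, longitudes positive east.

Leg 1: φ1=-0.8185926, φ2=-0.1609071, Δφ=0.6576854, Δλ=1.7403638 rad; a=sin²(Δφ/2)+cosφ1·cosφ2·sin²(Δλ/2)=0.4984137111; c=2·atan2(√a, √(1-a))=1.567623744; dist=6371·c=9987.331 ≈ 9987.3 km; running total=9987.3 km
Leg 1 bearing: y=sinΔλ·cosφ2=0.97292547, x=cosφ1·sinφ2-sinφ1·cosφ2·cosΔλ=-0.23109730; θ=atan2(y, x)=103.3618° ≈ 103.4°
Leg 2: φ1=-0.1609071, φ2=-0.9463646, Δφ=-0.7854575, Δλ=-1.1921681 rad; a=sin²(Δφ/2)+cosφ1·cosφ2·sin²(Δλ/2)=0.3283511859; c=2·atan2(√a, √(1-a))=1.220370668; dist=6371·c=7774.982 ≈ 7775.0 km; running total=17762.3 km
Leg 2 bearing: y=sinΔλ·cosφ2=-0.54322801, x=cosφ1·sinφ2-sinφ1·cosφ2·cosΔλ=-0.76619192; θ=atan2(y, x)=-144.6635° <0 so +360° → 215.3365° ≈ 215.3°
Leg 3: φ1=-0.9463646, φ2=1.2056385, Δφ=2.1520032, Δλ=4.3709118 rad; a=sin²(Δφ/2)+cosφ1·cosφ2·sin²(Δλ/2)=0.9138590148; c=2·atan2(√a, √(1-a))=2.545825091; dist=6371·c=16219.452 ≈ 16219.5 km; running total=33981.8 km
Leg 3 bearing: y=sinΔλ·cosφ2=-0.33647828, x=cosφ1·sinφ2-sinφ1·cosφ2·cosΔλ=0.44907152; θ=atan2(y, x)=-36.8433° <0 so +360° → 323.1567° ≈ 323.2°

Leg 1: dist=9987.3 km, bearing=103.4°
Leg 2: dist=7775.0 km, bearing=215.3°
Leg 3: dist=16219.5 km, bearing=323.2°
Total: 33981.8 km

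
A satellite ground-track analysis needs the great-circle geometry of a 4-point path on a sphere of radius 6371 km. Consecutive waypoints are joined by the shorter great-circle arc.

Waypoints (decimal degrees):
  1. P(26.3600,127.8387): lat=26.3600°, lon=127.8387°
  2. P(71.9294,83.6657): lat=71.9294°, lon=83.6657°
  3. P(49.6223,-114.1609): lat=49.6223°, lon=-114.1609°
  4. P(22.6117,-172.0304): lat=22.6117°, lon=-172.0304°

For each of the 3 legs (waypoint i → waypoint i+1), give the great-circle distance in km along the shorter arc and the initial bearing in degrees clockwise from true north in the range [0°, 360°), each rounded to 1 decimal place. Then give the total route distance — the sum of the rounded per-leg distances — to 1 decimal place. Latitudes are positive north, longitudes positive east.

Leg 1: φ1=0.4600688, φ2=1.2554049, Δφ=0.7953361, Δλ=-0.7709643 rad; a=sin²(Δφ/2)+cosφ1·cosφ2·sin²(Δλ/2)=0.1892722905; c=2·atan2(√a, √(1-a))=0.900197283; dist=6371·c=5735.157 ≈ 5735.2 km; running total=5735.2 km
Leg 1 bearing: y=sinΔλ·cosφ2=-0.21614789, x=cosφ1·sinφ2-sinφ1·cosφ2·cosΔλ=0.75304266; θ=atan2(y, x)=-16.0152° <0 so +360° → 343.9848° ≈ 344.0°
Leg 2: φ1=1.2554049, φ2=0.8660725, Δφ=-0.3893323, Δλ=-3.4527255 rad; a=sin²(Δφ/2)+cosφ1·cosφ2·sin²(Δλ/2)=0.2335421317; c=2·atan2(√a, √(1-a))=1.008753674; dist=6371·c=6426.770 ≈ 6426.8 km; running total=12162.0 km
Leg 2 bearing: y=sinΔλ·cosφ2=0.19832293, x=cosφ1·sinφ2-sinφ1·cosφ2·cosΔλ=0.82259883; θ=atan2(y, x)=13.5549° ≈ 13.6°
Leg 3: φ1=0.8660725, φ2=0.3946486, Δφ=-0.4714239, Δλ=-1.0100133 rad; a=sin²(Δφ/2)+cosφ1·cosφ2·sin²(Δλ/2)=0.1945219310; c=2·atan2(√a, √(1-a))=0.913528541; dist=6371·c=5820.090 ≈ 5820.1 km; running total=17982.1 km
Leg 3 bearing: y=sinΔλ·cosφ2=-0.78174388, x=cosφ1·sinφ2-sinφ1·cosφ2·cosΔλ=-0.12493643; θ=atan2(y, x)=-99.0801° <0 so +360° → 260.9199° ≈ 260.9°

Leg 1: dist=5735.2 km, bearing=344.0°
Leg 2: dist=6426.8 km, bearing=13.6°
Leg 3: dist=5820.1 km, bearing=260.9°
Total: 17982.1 km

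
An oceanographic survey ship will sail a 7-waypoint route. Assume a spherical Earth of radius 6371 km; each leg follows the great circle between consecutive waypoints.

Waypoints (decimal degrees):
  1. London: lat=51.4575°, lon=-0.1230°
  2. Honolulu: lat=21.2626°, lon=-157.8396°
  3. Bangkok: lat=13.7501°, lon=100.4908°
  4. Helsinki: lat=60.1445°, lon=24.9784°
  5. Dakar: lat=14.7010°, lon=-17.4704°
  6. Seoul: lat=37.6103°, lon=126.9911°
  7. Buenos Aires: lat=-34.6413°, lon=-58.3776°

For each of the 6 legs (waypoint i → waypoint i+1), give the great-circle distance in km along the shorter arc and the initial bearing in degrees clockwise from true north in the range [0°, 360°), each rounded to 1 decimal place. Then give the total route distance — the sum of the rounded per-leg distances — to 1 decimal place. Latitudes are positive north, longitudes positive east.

Leg 1: φ1=0.8981028, φ2=0.3711024, Δφ=-0.5270004, Δλ=-2.7526740 rad; a=sin²(Δφ/2)+cosφ1·cosφ2·sin²(Δλ/2)=0.6268372648; c=2·atan2(√a, √(1-a))=1.827273490; dist=6371·c=11641.559 ≈ 11641.6 km; running total=11641.6 km
Leg 1 bearing: y=sinΔλ·cosφ2=-0.35337605, x=cosφ1·sinφ2-sinφ1·cosφ2·cosΔλ=0.90043023; θ=atan2(y, x)=-21.4276° <0 so +360° → 338.5724° ≈ 338.6°
Leg 2: φ1=0.3711024, φ2=0.2399845, Δφ=-0.1311179, Δλ=4.5087160 rad; a=sin²(Δφ/2)+cosφ1·cosφ2·sin²(Δλ/2)=0.5484505831; c=2·atan2(√a, √(1-a))=1.667849785; dist=6371·c=10625.871 ≈ 10625.9 km; running total=22267.5 km
Leg 2 bearing: y=sinΔλ·cosφ2=-0.95126428, x=cosφ1·sinφ2-sinφ1·cosφ2·cosΔλ=0.29275660; θ=atan2(y, x)=-72.8940° <0 so +360° → 287.1060° ≈ 287.1°
Leg 3: φ1=0.2399845, φ2=1.0497196, Δφ=0.8097350, Δλ=-1.3179400 rad; a=sin²(Δφ/2)+cosφ1·cosφ2·sin²(Δλ/2)=0.3364440353; c=2·atan2(√a, √(1-a))=1.237550581; dist=6371·c=7884.435 ≈ 7884.4 km; running total=30151.9 km
Leg 3 bearing: y=sinΔλ·cosφ2=-0.48198470, x=cosφ1·sinφ2-sinφ1·cosφ2·cosΔλ=0.81282749; θ=atan2(y, x)=-30.6668° <0 so +360° → 329.3332° ≈ 329.3°
Leg 4: φ1=1.0497196, φ2=0.2565809, Δφ=-0.7931387, Δλ=-0.7408713 rad; a=sin²(Δφ/2)+cosφ1·cosφ2·sin²(Δλ/2)=0.2123013692; c=2·atan2(√a, √(1-a))=0.957706537; dist=6371·c=6101.548 ≈ 6101.5 km; running total=36253.4 km
Leg 4 bearing: y=sinΔλ·cosφ2=-0.65283610, x=cosφ1·sinφ2-sinφ1·cosφ2·cosΔλ=-0.49266928; θ=atan2(y, x)=-127.0404° <0 so +360° → 232.9596° ≈ 233.0°
Leg 5: φ1=0.2565809, φ2=0.6564236, Δφ=0.3998427, Δλ=2.5213288 rad; a=sin²(Δφ/2)+cosφ1·cosφ2·sin²(Δλ/2)=0.7343192473; c=2·atan2(√a, √(1-a))=2.058545246; dist=6371·c=13114.992 ≈ 13115.0 km; running total=49368.4 km
Leg 5 bearing: y=sinΔλ·cosφ2=0.46045449, x=cosφ1·sinφ2-sinφ1·cosφ2·cosΔλ=0.75389629; θ=atan2(y, x)=31.4152° ≈ 31.4°
Leg 6: φ1=0.6564236, φ2=-0.6046047, Δφ=-1.2610283, Δλ=-3.2352941 rad; a=sin²(Δφ/2)+cosφ1·cosφ2·sin²(Δλ/2)=0.9978993177; c=2·atan2(√a, √(1-a))=3.049894128; dist=6371·c=19430.875 ≈ 19430.9 km; running total=68799.3 km
Leg 6 bearing: y=sinΔλ·cosφ2=0.07697797, x=cosφ1·sinφ2-sinφ1·cosφ2·cosΔλ=0.04959304; θ=atan2(y, x)=57.2084° ≈ 57.2°

Leg 1: dist=11641.6 km, bearing=338.6°
Leg 2: dist=10625.9 km, bearing=287.1°
Leg 3: dist=7884.4 km, bearing=329.3°
Leg 4: dist=6101.5 km, bearing=233.0°
Leg 5: dist=13115.0 km, bearing=31.4°
Leg 6: dist=19430.9 km, bearing=57.2°
Total: 68799.3 km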